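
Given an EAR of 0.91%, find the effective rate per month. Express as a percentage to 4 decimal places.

The per-month rate i satisfies (1 + i)^12 = 1 + 0.0091.
i = 1.0091^(1/12) − 1 = 0.0007552 = 0.0755%.

0.0755%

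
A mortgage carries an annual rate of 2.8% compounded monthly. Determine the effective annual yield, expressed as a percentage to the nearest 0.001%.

2.836%

EAR = (1 + 0.028/12)^12 − 1.
= (1 + 0.002333)^12 − 1 = 1.028362 − 1 = 2.836%.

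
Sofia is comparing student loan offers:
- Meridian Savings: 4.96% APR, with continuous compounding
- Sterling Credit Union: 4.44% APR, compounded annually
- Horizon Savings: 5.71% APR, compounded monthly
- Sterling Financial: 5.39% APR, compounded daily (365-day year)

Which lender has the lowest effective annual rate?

Meridian Savings: e^0.0496 − 1 = 5.085%
Sterling Credit Union: compounded annually, EAR = 4.440%
Horizon Savings: (1 + 0.0571/12)^12 − 1 = 5.862%
Sterling Financial: (1 + 0.0539/365)^365 − 1 = 5.537%
The lowest effective annual rate is Sterling Credit Union at 4.440%.

Sterling Credit Union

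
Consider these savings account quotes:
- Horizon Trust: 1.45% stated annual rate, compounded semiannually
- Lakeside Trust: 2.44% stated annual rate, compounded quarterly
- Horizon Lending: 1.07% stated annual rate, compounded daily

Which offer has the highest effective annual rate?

Lakeside Trust

Horizon Trust: (1 + 0.0145/2)^2 − 1 = 1.455%
Lakeside Trust: (1 + 0.0244/4)^4 − 1 = 2.462%
Horizon Lending: (1 + 0.0107/365)^365 − 1 = 1.076%
The highest effective annual rate is Lakeside Trust at 2.462%.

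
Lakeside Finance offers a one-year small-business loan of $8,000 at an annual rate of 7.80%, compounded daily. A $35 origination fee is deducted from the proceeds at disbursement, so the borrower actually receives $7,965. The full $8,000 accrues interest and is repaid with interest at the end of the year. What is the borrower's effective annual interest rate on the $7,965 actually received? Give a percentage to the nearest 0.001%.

8.586%

Amount owed after one year: 8,000 × (1 + 0.0780/365)^365 = 8,000 × 1.081114 = $8,648.91.
Effective rate on net proceeds: 8,648.91 / 7,965 − 1 = 0.085864 = 8.586%.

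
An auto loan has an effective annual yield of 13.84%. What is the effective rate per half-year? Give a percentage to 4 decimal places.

6.6958%

The per-half-year rate i satisfies (1 + i)^2 = 1 + 0.1384.
i = 1.1384^(1/2) − 1 = 0.0669583 = 6.6958%.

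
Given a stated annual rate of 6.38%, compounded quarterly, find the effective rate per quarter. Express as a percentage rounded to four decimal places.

1.5950%

With a nominal annual rate compounded quarterly, the periodic rate is the nominal rate divided by 4.
i = 0.0638 / 4 = 0.0159500 = 1.5950%.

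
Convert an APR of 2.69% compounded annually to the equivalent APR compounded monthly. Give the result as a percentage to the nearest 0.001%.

2.657%

Compounded annually, EAR = nominal = 0.026900.
Solve (1 + r/12)^12 = 1.026900: r/12 = 1.026900^(1/12) − 1 = 0.002214, so r = 0.026574 = 2.657%.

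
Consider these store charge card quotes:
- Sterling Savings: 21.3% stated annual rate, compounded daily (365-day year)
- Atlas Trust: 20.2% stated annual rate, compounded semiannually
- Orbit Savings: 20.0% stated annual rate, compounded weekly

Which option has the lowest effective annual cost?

Atlas Trust

Sterling Savings: (1 + 0.213/365)^365 − 1 = 23.731%
Atlas Trust: (1 + 0.202/2)^2 − 1 = 21.220%
Orbit Savings: (1 + 0.200/52)^52 − 1 = 22.093%
The lowest effective annual rate is Atlas Trust at 21.220%.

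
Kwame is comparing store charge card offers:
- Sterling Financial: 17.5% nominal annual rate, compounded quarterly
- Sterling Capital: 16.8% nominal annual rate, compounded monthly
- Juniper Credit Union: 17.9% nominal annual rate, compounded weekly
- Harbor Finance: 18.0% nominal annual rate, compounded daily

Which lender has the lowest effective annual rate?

Sterling Capital

Sterling Financial: (1 + 0.175/4)^4 − 1 = 18.682%
Sterling Capital: (1 + 0.168/12)^12 − 1 = 18.156%
Juniper Credit Union: (1 + 0.179/52)^52 − 1 = 19.565%
Harbor Finance: (1 + 0.180/365)^365 − 1 = 19.716%
The lowest effective annual rate is Sterling Capital at 18.156%.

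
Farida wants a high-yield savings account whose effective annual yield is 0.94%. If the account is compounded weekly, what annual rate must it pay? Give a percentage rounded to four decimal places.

(1 + r/52)^52 − 1 = 0.0094, so 1 + r/52 = 1.0094^(1/52).
r/52 = 0.000180, so r = 0.009357 = 0.9357%.

0.9357%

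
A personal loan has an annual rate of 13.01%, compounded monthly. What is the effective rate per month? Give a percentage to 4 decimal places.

With a nominal annual rate compounded monthly, the periodic rate is the nominal rate divided by 12.
i = 0.1301 / 12 = 0.0108417 = 1.0842%.

1.0842%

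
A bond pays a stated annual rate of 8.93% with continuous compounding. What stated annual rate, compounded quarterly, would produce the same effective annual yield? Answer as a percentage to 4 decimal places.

EAR under continuous compounding: e^0.0893 − 1 = 0.093409.
Solve (1 + r/4)^4 = 1.093409: r/4 = 1.093409^(1/4) − 1 = 0.022576, so r = 0.090304 = 9.0304%.

9.0304%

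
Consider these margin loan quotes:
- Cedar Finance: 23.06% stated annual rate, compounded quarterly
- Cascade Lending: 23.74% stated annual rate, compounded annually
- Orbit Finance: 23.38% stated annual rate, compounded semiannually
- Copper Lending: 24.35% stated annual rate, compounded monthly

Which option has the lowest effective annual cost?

Cedar Finance: (1 + 0.2306/4)^4 − 1 = 25.132%
Cascade Lending: compounded annually, EAR = 23.740%
Orbit Finance: (1 + 0.2338/2)^2 − 1 = 24.747%
Copper Lending: (1 + 0.2435/12)^12 − 1 = 27.260%
The lowest effective annual rate is Cascade Lending at 23.740%.

Cascade Lending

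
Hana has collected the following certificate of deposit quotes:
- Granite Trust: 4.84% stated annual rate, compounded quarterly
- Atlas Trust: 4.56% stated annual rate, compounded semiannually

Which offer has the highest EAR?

Granite Trust: (1 + 0.0484/4)^4 − 1 = 4.929%
Atlas Trust: (1 + 0.0456/2)^2 − 1 = 4.612%
The highest effective annual rate is Granite Trust at 4.929%.

Granite Trust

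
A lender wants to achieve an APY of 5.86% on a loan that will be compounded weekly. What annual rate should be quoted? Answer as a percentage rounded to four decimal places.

5.6978%

(1 + r/52)^52 − 1 = 0.0586, so 1 + r/52 = 1.0586^(1/52).
r/52 = 0.001096, so r = 0.056978 = 5.6978%.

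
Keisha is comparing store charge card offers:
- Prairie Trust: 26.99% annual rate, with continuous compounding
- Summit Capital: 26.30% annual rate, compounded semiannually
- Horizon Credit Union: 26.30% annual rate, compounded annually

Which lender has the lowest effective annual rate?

Prairie Trust: e^0.2699 − 1 = 30.983%
Summit Capital: (1 + 0.2630/2)^2 − 1 = 28.029%
Horizon Credit Union: compounded annually, EAR = 26.300%
The lowest effective annual rate is Horizon Credit Union at 26.300%.

Horizon Credit Union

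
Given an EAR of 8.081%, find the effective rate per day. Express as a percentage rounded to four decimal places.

The per-day rate i satisfies (1 + i)^365 = 1 + 0.08081.
i = 1.08081^(1/365) − 1 = 0.0002129 = 0.0213%.

0.0213%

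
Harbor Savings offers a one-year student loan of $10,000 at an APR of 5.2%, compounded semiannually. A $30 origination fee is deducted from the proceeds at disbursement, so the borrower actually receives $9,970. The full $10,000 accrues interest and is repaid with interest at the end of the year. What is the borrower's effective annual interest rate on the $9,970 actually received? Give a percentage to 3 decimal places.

5.584%

Amount owed after one year: 10,000 × (1 + 0.052/2)^2 = 10,000 × 1.052676 = $10,526.76.
Effective rate on net proceeds: 10,526.76 / 9,970 − 1 = 0.055844 = 5.584%.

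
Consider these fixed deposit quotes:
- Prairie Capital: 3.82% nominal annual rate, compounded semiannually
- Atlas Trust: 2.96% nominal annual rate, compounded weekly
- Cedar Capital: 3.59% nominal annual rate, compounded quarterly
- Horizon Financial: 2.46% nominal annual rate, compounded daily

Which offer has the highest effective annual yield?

Prairie Capital

Prairie Capital: (1 + 0.0382/2)^2 − 1 = 3.856%
Atlas Trust: (1 + 0.0296/52)^52 − 1 = 3.003%
Cedar Capital: (1 + 0.0359/4)^4 − 1 = 3.639%
Horizon Financial: (1 + 0.0246/365)^365 − 1 = 2.490%
The highest effective annual rate is Prairie Capital at 3.856%.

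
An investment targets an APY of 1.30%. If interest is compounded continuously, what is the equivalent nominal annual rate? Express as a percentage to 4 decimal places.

Continuous: nominal r satisfies e^r − 1 = 0.0130.
r = ln(1 + 0.0130) = ln(1.0130) = 0.012916 = 1.2916%.

1.2916%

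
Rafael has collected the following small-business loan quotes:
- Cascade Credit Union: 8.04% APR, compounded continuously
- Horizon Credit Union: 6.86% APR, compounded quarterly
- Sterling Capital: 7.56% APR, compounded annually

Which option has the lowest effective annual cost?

Cascade Credit Union: e^0.0804 − 1 = 8.372%
Horizon Credit Union: (1 + 0.0686/4)^4 − 1 = 7.038%
Sterling Capital: compounded annually, EAR = 7.560%
The lowest effective annual rate is Horizon Credit Union at 7.038%.

Horizon Credit Union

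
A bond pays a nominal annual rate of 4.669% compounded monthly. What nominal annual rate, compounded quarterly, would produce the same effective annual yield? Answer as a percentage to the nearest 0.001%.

4.687%

EAR = (1 + 0.04669/12)^12 − 1 = 0.047702.
Solve (1 + r/4)^4 = 1.047702: r/4 = 1.047702^(1/4) − 1 = 0.011718, so r = 0.046872 = 4.687%.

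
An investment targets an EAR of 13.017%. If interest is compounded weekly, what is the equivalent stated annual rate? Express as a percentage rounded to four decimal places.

12.2512%

(1 + r/52)^52 − 1 = 0.13017, so 1 + r/52 = 1.13017^(1/52).
r/52 = 0.002356, so r = 0.122512 = 12.2512%.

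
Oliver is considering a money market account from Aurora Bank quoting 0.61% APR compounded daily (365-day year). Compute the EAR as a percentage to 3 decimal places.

0.612%

EAR = (1 + 0.0061/365)^365 − 1.
= 1.006119 − 1 = 0.612%.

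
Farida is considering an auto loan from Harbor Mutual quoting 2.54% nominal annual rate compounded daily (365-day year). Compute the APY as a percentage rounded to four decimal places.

2.5724%

EAR = (1 + 0.0254/365)^365 − 1.
= 1.025724 − 1 = 2.5724%.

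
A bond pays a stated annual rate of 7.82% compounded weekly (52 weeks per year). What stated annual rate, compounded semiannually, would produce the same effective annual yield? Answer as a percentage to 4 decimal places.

EAR = (1 + 0.0782/52)^52 − 1 = 0.081275.
Solve (1 + r/2)^2 = 1.081275: r/2 = 1.081275^(1/2) − 1 = 0.039844, so r = 0.079688 = 7.9688%.

7.9688%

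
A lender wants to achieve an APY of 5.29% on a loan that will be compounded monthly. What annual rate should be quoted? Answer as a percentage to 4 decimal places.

5.1659%

(1 + r/12)^12 − 1 = 0.0529, so 1 + r/12 = 1.0529^(1/12).
r/12 = 0.004305, so r = 0.051659 = 5.1659%.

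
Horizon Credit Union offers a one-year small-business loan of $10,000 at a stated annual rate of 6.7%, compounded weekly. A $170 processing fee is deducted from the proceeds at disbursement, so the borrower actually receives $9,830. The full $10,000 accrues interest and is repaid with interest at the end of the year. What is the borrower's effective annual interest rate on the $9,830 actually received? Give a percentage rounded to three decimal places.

Amount owed after one year: 10,000 × (1 + 0.067/52)^52 = 10,000 × 1.069249 = $10,692.49.
Effective rate on net proceeds: 10,692.49 / 9,830 − 1 = 0.087741 = 8.774%.

8.774%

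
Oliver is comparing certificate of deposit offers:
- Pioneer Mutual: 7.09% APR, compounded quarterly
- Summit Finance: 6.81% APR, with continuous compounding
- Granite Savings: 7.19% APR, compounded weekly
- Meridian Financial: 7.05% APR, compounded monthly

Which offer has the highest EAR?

Granite Savings

Pioneer Mutual: (1 + 0.0709/4)^4 − 1 = 7.281%
Summit Finance: e^0.0681 − 1 = 7.047%
Granite Savings: (1 + 0.0719/52)^52 − 1 = 7.449%
Meridian Financial: (1 + 0.0705/12)^12 − 1 = 7.282%
The highest effective annual rate is Granite Savings at 7.449%.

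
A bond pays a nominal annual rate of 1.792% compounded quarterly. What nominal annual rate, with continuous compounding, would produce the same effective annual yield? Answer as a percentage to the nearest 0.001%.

1.788%

EAR = (1 + 0.01792/4)^4 − 1 = 0.018041.
Equivalent continuous rate: r = ln(1 + 0.018041) = 0.017880 = 1.788%.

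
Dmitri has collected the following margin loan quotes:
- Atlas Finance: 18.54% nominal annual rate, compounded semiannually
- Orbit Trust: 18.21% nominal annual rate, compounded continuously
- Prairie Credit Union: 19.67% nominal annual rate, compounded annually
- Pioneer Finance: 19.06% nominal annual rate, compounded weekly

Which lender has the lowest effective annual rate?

Atlas Finance

Atlas Finance: (1 + 0.1854/2)^2 − 1 = 19.399%
Orbit Trust: e^0.1821 − 1 = 19.973%
Prairie Credit Union: compounded annually, EAR = 19.670%
Pioneer Finance: (1 + 0.1906/52)^52 − 1 = 20.955%
The lowest effective annual rate is Atlas Finance at 19.399%.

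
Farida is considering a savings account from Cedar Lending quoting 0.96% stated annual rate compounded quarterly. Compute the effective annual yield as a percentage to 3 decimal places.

0.963%

EAR = (1 + 0.0096/4)^4 − 1.
= (1 + 0.002400)^4 − 1 = 1.009635 − 1 = 0.963%.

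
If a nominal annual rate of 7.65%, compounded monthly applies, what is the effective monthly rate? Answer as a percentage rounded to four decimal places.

With a nominal annual rate compounded monthly, the periodic rate is the nominal rate divided by 12.
i = 0.0765 / 12 = 0.0063750 = 0.6375%.

0.6375%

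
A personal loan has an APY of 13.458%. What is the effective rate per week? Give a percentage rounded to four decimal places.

0.2431%

The per-week rate i satisfies (1 + i)^52 = 1 + 0.13458.
i = 1.13458^(1/52) − 1 = 0.0024311 = 0.2431%.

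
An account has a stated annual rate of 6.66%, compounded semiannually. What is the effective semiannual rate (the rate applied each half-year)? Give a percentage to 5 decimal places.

3.33000%

With a nominal annual rate compounded semiannually, the periodic rate is the nominal rate divided by 2.
i = 0.0666 / 2 = 0.0333000 = 3.33000%.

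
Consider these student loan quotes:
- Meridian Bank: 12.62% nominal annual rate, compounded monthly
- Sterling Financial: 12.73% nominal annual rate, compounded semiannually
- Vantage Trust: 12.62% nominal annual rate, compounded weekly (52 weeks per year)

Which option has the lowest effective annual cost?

Sterling Financial

Meridian Bank: (1 + 0.1262/12)^12 − 1 = 13.376%
Sterling Financial: (1 + 0.1273/2)^2 − 1 = 13.135%
Vantage Trust: (1 + 0.1262/52)^52 − 1 = 13.434%
The lowest effective annual rate is Sterling Financial at 13.135%.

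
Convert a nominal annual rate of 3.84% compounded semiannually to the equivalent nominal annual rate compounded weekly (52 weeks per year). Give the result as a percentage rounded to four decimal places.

EAR = (1 + 0.0384/2)^2 − 1 = 0.038769.
Solve (1 + r/52)^52 = 1.038769: r/52 = 1.038769^(1/52) − 1 = 0.000732, so r = 0.038050 = 3.8050%.

3.8050%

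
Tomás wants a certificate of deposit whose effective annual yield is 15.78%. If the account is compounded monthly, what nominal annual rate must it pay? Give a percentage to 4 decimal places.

(1 + r/12)^12 − 1 = 0.1578, so 1 + r/12 = 1.1578^(1/12).
r/12 = 0.012285, so r = 0.147420 = 14.7420%.

14.7420%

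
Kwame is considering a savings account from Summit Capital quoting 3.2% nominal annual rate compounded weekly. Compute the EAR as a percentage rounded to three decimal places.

EAR = (1 + 0.032/52)^52 − 1.
= 1.032507 − 1 = 3.251%.

3.251%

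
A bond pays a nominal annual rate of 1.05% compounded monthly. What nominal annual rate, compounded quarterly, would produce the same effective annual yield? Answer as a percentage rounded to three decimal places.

1.051%

EAR = (1 + 0.0105/12)^12 − 1 = 0.010551.
Solve (1 + r/4)^4 = 1.010551: r/4 = 1.010551^(1/4) − 1 = 0.002627, so r = 0.010509 = 1.051%.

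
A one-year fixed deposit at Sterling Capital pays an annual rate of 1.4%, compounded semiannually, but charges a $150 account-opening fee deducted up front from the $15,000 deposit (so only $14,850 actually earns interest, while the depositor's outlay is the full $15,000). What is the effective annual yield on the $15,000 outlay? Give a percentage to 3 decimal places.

0.391%

Value after one year: 14,850 × (1 + 0.014/2)^2 = 14,850 × 1.014049 = $15,058.63.
Effective yield on the $15,000 outlay: 15,058.63 / 15,000 − 1 = 0.003909 = 0.391%.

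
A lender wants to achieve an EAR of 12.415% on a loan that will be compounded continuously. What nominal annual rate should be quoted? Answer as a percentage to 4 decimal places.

Continuous: nominal r satisfies e^r − 1 = 0.12415.
r = ln(1 + 0.12415) = ln(1.12415) = 0.117027 = 11.7027%.

11.7027%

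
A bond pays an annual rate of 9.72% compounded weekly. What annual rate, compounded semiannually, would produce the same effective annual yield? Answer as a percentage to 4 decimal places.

9.9505%

EAR = (1 + 0.0972/52)^52 − 1 = 0.101981.
Solve (1 + r/2)^2 = 1.101981: r/2 = 1.101981^(1/2) − 1 = 0.049753, so r = 0.099505 = 9.9505%.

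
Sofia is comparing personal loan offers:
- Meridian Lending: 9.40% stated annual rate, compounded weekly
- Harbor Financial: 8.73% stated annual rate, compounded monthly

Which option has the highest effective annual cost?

Meridian Lending: (1 + 0.0940/52)^52 − 1 = 9.847%
Harbor Financial: (1 + 0.0873/12)^12 − 1 = 9.088%
The highest effective annual rate is Meridian Lending at 9.847%.

Meridian Lending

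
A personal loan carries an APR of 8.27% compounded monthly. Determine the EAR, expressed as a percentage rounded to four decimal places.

8.5908%

EAR = (1 + 0.0827/12)^12 − 1.
= (1 + 0.006892)^12 − 1 = 1.085908 − 1 = 8.5908%.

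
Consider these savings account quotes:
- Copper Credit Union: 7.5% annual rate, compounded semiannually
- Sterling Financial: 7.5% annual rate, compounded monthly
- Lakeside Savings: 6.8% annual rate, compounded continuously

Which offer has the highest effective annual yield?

Copper Credit Union: (1 + 0.075/2)^2 − 1 = 7.641%
Sterling Financial: (1 + 0.075/12)^12 − 1 = 7.763%
Lakeside Savings: e^0.068 − 1 = 7.037%
The highest effective annual rate is Sterling Financial at 7.763%.

Sterling Financial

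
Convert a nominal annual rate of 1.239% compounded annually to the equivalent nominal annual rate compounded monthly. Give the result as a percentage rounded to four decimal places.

1.2320%

Compounded annually, EAR = nominal = 0.012390.
Solve (1 + r/12)^12 = 1.012390: r/12 = 1.012390^(1/12) − 1 = 0.001027, so r = 0.012320 = 1.2320%.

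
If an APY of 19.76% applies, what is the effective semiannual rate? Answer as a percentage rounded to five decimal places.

The per-half-year rate i satisfies (1 + i)^2 = 1 + 0.1976.
i = 1.1976^(1/2) − 1 = 0.0943491 = 9.43491%.

9.43491%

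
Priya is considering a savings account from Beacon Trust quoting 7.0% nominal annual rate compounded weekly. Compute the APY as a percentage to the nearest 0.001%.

EAR = (1 + 0.070/52)^52 − 1.
= 1.072458 − 1 = 7.246%.

7.246%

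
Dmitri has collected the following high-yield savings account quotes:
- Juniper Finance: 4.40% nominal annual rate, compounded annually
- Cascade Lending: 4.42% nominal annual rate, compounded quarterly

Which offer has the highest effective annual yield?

Juniper Finance: compounded annually, EAR = 4.400%
Cascade Lending: (1 + 0.0442/4)^4 − 1 = 4.494%
The highest effective annual rate is Cascade Lending at 4.494%.

Cascade Lending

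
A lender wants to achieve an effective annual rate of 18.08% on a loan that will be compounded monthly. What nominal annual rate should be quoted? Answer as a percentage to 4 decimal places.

16.7348%

(1 + r/12)^12 − 1 = 0.1808, so 1 + r/12 = 1.1808^(1/12).
r/12 = 0.013946, so r = 0.167348 = 16.7348%.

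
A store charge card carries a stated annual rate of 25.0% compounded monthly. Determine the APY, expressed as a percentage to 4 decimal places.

EAR = (1 + 0.250/12)^12 − 1.
= (1 + 0.020833)^12 − 1 = 1.280732 − 1 = 28.0732%.

28.0732%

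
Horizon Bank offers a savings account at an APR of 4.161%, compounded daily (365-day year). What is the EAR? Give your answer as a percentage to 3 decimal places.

EAR = (1 + 0.04161/365)^365 − 1.
= 1.042485 − 1 = 4.249%.

4.249%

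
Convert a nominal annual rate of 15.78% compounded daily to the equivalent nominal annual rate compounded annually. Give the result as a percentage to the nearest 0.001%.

17.089%

EAR = (1 + 0.1578/365)^365 − 1 = 0.170892.
Compounded annually, the equivalent nominal rate is the EAR itself: 17.089%.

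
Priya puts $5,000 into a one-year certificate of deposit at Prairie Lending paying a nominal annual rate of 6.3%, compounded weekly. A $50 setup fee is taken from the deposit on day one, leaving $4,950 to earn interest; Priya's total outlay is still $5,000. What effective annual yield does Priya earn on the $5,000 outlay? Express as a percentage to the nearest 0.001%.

5.434%

Value after one year: 4,950 × (1 + 0.063/52)^52 = 4,950 × 1.064986 = $5,271.68.
Effective yield on the $5,000 outlay: 5,271.68 / 5,000 − 1 = 0.054336 = 5.434%.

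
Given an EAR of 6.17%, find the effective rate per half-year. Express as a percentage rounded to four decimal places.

The per-half-year rate i satisfies (1 + i)^2 = 1 + 0.0617.
i = 1.0617^(1/2) − 1 = 0.0303883 = 3.0388%.

3.0388%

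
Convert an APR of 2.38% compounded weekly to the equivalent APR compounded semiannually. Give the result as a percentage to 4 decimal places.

2.3937%

EAR = (1 + 0.0238/52)^52 − 1 = 0.024080.
Solve (1 + r/2)^2 = 1.024080: r/2 = 1.024080^(1/2) − 1 = 0.011968, so r = 0.023937 = 2.3937%.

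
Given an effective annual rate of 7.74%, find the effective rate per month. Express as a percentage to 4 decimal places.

The per-month rate i satisfies (1 + i)^12 = 1 + 0.0774.
i = 1.0774^(1/12) − 1 = 0.0062319 = 0.6232%.

0.6232%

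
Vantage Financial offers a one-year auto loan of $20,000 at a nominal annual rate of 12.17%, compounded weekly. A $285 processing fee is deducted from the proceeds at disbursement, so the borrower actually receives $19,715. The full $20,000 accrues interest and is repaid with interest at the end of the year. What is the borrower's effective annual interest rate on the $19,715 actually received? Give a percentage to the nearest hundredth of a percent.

Amount owed after one year: 20,000 × (1 + 0.1217/52)^52 = 20,000 × 1.129255 = $22,585.09.
Effective rate on net proceeds: 22,585.09 / 19,715 − 1 = 0.145579 = 14.56%.

14.56%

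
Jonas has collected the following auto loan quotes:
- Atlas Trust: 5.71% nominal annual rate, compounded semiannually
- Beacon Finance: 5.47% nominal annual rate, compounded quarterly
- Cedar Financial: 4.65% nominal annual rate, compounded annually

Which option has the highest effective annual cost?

Atlas Trust

Atlas Trust: (1 + 0.0571/2)^2 − 1 = 5.792%
Beacon Finance: (1 + 0.0547/4)^4 − 1 = 5.583%
Cedar Financial: compounded annually, EAR = 4.650%
The highest effective annual rate is Atlas Trust at 5.792%.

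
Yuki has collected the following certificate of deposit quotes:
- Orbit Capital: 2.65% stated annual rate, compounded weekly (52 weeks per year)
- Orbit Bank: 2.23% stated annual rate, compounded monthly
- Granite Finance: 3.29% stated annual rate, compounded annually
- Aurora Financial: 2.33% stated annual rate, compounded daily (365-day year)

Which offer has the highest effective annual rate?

Orbit Capital: (1 + 0.0265/52)^52 − 1 = 2.685%
Orbit Bank: (1 + 0.0223/12)^12 − 1 = 2.253%
Granite Finance: compounded annually, EAR = 3.290%
Aurora Financial: (1 + 0.0233/365)^365 − 1 = 2.357%
The highest effective annual rate is Granite Finance at 3.290%.

Granite Finance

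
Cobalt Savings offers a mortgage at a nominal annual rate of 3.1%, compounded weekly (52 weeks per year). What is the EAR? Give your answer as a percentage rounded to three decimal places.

EAR = (1 + 0.031/52)^52 − 1.
= 1.031476 − 1 = 3.148%.

3.148%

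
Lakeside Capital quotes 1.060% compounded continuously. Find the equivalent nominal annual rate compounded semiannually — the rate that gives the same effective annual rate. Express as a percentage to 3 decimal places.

1.063%

EAR under continuous compounding: e^0.01060 − 1 = 0.010656.
Solve (1 + r/2)^2 = 1.010656: r/2 = 1.010656^(1/2) − 1 = 0.005314, so r = 0.010628 = 1.063%.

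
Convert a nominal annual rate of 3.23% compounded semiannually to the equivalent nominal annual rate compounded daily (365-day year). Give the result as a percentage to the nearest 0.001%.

EAR = (1 + 0.0323/2)^2 − 1 = 0.032561.
Solve (1 + r/365)^365 = 1.032561: r/365 = 1.032561^(1/365) − 1 = 0.000088, so r = 0.032043 = 3.204%.

3.204%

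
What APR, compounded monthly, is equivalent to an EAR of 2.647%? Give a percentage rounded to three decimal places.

2.615%

(1 + r/12)^12 − 1 = 0.02647, so 1 + r/12 = 1.02647^(1/12).
r/12 = 0.002180, so r = 0.026154 = 2.615%.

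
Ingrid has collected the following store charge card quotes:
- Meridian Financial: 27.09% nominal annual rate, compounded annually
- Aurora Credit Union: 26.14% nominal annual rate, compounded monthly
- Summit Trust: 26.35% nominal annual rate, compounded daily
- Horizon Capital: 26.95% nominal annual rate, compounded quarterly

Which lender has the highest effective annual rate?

Summit Trust

Meridian Financial: compounded annually, EAR = 27.090%
Aurora Credit Union: (1 + 0.2614/12)^12 − 1 = 29.511%
Summit Trust: (1 + 0.2635/365)^365 − 1 = 30.135%
Horizon Capital: (1 + 0.2695/4)^4 − 1 = 29.798%
The highest effective annual rate is Summit Trust at 30.135%.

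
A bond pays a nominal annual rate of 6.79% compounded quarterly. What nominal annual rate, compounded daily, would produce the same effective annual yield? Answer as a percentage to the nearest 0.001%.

6.734%

EAR = (1 + 0.0679/4)^4 − 1 = 0.069649.
Solve (1 + r/365)^365 = 1.069649: r/365 = 1.069649^(1/365) − 1 = 0.000184, so r = 0.067336 = 6.734%.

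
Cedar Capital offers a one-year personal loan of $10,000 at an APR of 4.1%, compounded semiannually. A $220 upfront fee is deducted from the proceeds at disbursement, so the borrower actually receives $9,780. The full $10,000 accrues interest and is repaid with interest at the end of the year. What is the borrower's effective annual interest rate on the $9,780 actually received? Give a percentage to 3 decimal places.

6.485%

Amount owed after one year: 10,000 × (1 + 0.041/2)^2 = 10,000 × 1.041420 = $10,414.20.
Effective rate on net proceeds: 10,414.20 / 9,780 − 1 = 0.064847 = 6.485%.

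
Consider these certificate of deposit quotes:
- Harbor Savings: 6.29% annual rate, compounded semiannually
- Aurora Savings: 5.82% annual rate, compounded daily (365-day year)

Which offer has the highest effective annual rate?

Harbor Savings: (1 + 0.0629/2)^2 − 1 = 6.389%
Aurora Savings: (1 + 0.0582/365)^365 − 1 = 5.992%
The highest effective annual rate is Harbor Savings at 6.389%.

Harbor Savings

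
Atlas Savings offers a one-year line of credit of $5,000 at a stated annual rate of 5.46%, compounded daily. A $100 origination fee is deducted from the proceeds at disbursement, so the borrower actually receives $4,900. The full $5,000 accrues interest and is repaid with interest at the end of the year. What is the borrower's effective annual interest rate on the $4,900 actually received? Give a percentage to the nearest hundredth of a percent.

Amount owed after one year: 5,000 × (1 + 0.0546/365)^365 = 5,000 × 1.056114 = $5,280.57.
Effective rate on net proceeds: 5,280.57 / 4,900 − 1 = 0.077667 = 7.77%.

7.77%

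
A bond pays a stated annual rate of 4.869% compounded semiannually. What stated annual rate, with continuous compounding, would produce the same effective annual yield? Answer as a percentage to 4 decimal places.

4.8107%

EAR = (1 + 0.04869/2)^2 − 1 = 0.049283.
Equivalent continuous rate: r = ln(1 + 0.049283) = 0.048107 = 4.8107%.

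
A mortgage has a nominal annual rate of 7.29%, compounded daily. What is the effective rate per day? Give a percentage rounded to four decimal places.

0.0200%

With a nominal annual rate compounded daily, the periodic rate is the nominal rate divided by 365.
i = 0.0729 / 365 = 0.0001997 = 0.0200%.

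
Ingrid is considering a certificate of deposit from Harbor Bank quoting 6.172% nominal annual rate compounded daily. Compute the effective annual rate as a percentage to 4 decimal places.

6.3659%

EAR = (1 + 0.06172/365)^365 − 1.
= (1 + 0.000169)^365 − 1 = 1.063659 − 1 = 6.3659%.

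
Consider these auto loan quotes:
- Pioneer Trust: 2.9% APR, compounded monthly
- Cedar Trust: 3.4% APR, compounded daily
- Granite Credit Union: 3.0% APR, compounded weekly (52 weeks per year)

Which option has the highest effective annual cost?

Cedar Trust

Pioneer Trust: (1 + 0.029/12)^12 − 1 = 2.939%
Cedar Trust: (1 + 0.034/365)^365 − 1 = 3.458%
Granite Credit Union: (1 + 0.030/52)^52 − 1 = 3.045%
The highest effective annual rate is Cedar Trust at 3.458%.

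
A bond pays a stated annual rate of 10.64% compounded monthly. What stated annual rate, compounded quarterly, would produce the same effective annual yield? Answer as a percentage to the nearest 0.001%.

10.735%

EAR = (1 + 0.1064/12)^12 − 1 = 0.111745.
Solve (1 + r/4)^4 = 1.111745: r/4 = 1.111745^(1/4) − 1 = 0.026837, so r = 0.107346 = 10.735%.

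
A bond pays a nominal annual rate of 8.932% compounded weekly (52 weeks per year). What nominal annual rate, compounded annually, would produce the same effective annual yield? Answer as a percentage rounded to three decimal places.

9.335%

EAR = (1 + 0.08932/52)^52 − 1 = 0.093347.
Compounded annually, the equivalent nominal rate is the EAR itself: 9.335%.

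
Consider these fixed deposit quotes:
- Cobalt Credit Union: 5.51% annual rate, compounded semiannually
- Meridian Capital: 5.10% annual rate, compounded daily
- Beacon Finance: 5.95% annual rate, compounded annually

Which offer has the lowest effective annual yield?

Meridian Capital

Cobalt Credit Union: (1 + 0.0551/2)^2 − 1 = 5.586%
Meridian Capital: (1 + 0.0510/365)^365 − 1 = 5.232%
Beacon Finance: compounded annually, EAR = 5.950%
The lowest effective annual rate is Meridian Capital at 5.232%.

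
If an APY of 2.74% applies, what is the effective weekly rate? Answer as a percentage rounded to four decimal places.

0.0520%

The per-week rate i satisfies (1 + i)^52 = 1 + 0.0274.
i = 1.0274^(1/52) − 1 = 0.0005200 = 0.0520%.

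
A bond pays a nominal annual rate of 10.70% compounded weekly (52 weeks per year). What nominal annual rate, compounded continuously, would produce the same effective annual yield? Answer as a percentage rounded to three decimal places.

EAR = (1 + 0.1070/52)^52 − 1 = 0.112812.
Equivalent continuous rate: r = ln(1 + 0.112812) = 0.106890 = 10.689%.

10.689%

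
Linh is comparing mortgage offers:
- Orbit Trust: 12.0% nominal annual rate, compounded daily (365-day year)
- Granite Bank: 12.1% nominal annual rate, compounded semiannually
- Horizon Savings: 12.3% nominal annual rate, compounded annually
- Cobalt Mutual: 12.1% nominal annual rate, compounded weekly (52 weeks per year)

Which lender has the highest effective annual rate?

Orbit Trust: (1 + 0.120/365)^365 − 1 = 12.747%
Granite Bank: (1 + 0.121/2)^2 − 1 = 12.466%
Horizon Savings: compounded annually, EAR = 12.300%
Cobalt Mutual: (1 + 0.121/52)^52 − 1 = 12.847%
The highest effective annual rate is Cobalt Mutual at 12.847%.

Cobalt Mutual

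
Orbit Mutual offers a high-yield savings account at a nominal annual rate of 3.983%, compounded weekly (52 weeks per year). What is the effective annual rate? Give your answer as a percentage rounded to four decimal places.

4.0618%

EAR = (1 + 0.03983/52)^52 − 1.
= (1 + 0.000766)^52 − 1 = 1.040618 − 1 = 4.0618%.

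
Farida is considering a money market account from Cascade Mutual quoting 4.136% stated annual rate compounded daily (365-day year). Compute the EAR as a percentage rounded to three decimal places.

4.222%

EAR = (1 + 0.04136/365)^365 − 1.
= 1.042225 − 1 = 4.222%.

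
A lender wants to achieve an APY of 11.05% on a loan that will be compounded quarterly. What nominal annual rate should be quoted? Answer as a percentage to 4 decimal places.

(1 + r/4)^4 − 1 = 0.1105, so 1 + r/4 = 1.1105^(1/4).
r/4 = 0.026549, so r = 0.106196 = 10.6196%.

10.6196%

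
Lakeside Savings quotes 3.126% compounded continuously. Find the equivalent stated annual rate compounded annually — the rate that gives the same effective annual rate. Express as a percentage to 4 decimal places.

EAR under continuous compounding: e^0.03126 − 1 = 0.031754.
Compounded annually, the equivalent nominal rate is the EAR itself: 3.1754%.

3.1754%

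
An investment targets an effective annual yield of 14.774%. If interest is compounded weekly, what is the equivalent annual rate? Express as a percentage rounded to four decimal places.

13.7978%

(1 + r/52)^52 − 1 = 0.14774, so 1 + r/52 = 1.14774^(1/52).
r/52 = 0.002653, so r = 0.137978 = 13.7978%.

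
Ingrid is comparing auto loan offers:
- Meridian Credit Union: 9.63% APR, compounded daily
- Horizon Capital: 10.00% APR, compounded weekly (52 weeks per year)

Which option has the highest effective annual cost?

Meridian Credit Union: (1 + 0.0963/365)^365 − 1 = 10.108%
Horizon Capital: (1 + 0.1000/52)^52 − 1 = 10.506%
The highest effective annual rate is Horizon Capital at 10.506%.

Horizon Capital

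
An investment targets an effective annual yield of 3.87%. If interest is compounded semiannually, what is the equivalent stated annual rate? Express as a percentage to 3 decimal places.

3.833%

(1 + r/2)^2 − 1 = 0.0387, so 1 + r/2 = 1.0387^(1/2).
r/2 = 0.019166, so r = 0.038333 = 3.833%.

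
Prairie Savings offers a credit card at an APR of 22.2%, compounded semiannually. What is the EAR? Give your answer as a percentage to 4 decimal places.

23.4321%

EAR = (1 + 0.222/2)^2 − 1.
= (1 + 0.111000)^2 − 1 = 1.234321 − 1 = 23.4321%.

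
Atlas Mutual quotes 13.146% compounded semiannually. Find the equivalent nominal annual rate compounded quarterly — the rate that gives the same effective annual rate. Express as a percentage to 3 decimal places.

EAR = (1 + 0.13146/2)^2 − 1 = 0.135780.
Solve (1 + r/4)^4 = 1.135780: r/4 = 1.135780^(1/4) − 1 = 0.032342, so r = 0.129368 = 12.937%.

12.937%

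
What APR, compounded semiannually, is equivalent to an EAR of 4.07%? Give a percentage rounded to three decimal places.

(1 + r/2)^2 − 1 = 0.0407, so 1 + r/2 = 1.0407^(1/2).
r/2 = 0.020147, so r = 0.040294 = 4.029%.

4.029%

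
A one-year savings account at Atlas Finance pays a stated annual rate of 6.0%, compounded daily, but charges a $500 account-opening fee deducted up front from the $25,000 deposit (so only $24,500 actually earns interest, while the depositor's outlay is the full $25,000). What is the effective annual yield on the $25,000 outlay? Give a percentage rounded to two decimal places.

4.06%

Value after one year: 24,500 × (1 + 0.060/365)^365 = 24,500 × 1.061831 = $26,014.87.
Effective yield on the $25,000 outlay: 26,014.87 / 25,000 − 1 = 0.040595 = 4.06%.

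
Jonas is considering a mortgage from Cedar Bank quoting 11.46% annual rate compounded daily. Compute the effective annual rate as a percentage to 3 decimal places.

EAR = (1 + 0.1146/365)^365 − 1.
= 1.121405 − 1 = 12.140%.

12.140%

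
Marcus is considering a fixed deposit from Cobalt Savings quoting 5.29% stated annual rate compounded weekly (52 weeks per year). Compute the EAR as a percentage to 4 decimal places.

5.4296%

EAR = (1 + 0.0529/52)^52 − 1.
= 1.054296 − 1 = 5.4296%.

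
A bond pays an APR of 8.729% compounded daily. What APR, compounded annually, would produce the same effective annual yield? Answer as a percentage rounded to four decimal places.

EAR = (1 + 0.08729/365)^365 − 1 = 0.091202.
Compounded annually, the equivalent nominal rate is the EAR itself: 9.1202%.

9.1202%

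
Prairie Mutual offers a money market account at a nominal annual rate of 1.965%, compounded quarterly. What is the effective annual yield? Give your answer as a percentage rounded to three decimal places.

EAR = (1 + 0.01965/4)^4 − 1.
= 1.019795 − 1 = 1.980%.

1.980%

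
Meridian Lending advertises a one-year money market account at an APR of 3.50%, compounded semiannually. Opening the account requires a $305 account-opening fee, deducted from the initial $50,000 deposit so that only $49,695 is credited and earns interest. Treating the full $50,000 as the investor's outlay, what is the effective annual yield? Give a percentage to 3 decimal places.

Value after one year: 49,695 × (1 + 0.0350/2)^2 = 49,695 × 1.035306 = $51,449.54.
Effective yield on the $50,000 outlay: 51,449.54 / 50,000 − 1 = 0.028991 = 2.899%.

2.899%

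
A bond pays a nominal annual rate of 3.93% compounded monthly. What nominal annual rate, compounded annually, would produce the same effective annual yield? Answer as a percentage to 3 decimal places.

EAR = (1 + 0.0393/12)^12 − 1 = 0.040016.
Compounded annually, the equivalent nominal rate is the EAR itself: 4.002%.

4.002%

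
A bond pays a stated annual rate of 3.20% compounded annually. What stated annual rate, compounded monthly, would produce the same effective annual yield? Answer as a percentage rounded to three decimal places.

Compounded annually, EAR = nominal = 0.032000.
Solve (1 + r/12)^12 = 1.032000: r/12 = 1.032000^(1/12) − 1 = 0.002628, so r = 0.031540 = 3.154%.

3.154%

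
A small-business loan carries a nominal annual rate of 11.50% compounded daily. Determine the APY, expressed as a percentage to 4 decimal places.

12.1853%

EAR = (1 + 0.1150/365)^365 − 1.
= (1 + 0.000315)^365 − 1 = 1.121853 − 1 = 12.1853%.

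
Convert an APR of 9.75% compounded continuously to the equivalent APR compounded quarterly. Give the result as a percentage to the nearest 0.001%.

9.870%

EAR under continuous compounding: e^0.0975 − 1 = 0.102411.
Solve (1 + r/4)^4 = 1.102411: r/4 = 1.102411^(1/4) − 1 = 0.024674, so r = 0.098698 = 9.870%.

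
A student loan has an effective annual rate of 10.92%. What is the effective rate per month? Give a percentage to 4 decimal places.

The per-month rate i satisfies (1 + i)^12 = 1 + 0.1092.
i = 1.1092^(1/12) − 1 = 0.0086740 = 0.8674%.

0.8674%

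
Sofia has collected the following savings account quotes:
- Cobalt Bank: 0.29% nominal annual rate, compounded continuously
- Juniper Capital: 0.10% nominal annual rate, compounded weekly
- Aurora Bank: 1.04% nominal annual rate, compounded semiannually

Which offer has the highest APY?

Cobalt Bank: e^0.0029 − 1 = 0.290%
Juniper Capital: (1 + 0.0010/52)^52 − 1 = 0.100%
Aurora Bank: (1 + 0.0104/2)^2 − 1 = 1.043%
The highest effective annual rate is Aurora Bank at 1.043%.

Aurora Bank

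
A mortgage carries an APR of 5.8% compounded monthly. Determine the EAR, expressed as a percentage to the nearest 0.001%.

EAR = (1 + 0.058/12)^12 − 1.
= (1 + 0.004833)^12 − 1 = 1.059567 − 1 = 5.957%.

5.957%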